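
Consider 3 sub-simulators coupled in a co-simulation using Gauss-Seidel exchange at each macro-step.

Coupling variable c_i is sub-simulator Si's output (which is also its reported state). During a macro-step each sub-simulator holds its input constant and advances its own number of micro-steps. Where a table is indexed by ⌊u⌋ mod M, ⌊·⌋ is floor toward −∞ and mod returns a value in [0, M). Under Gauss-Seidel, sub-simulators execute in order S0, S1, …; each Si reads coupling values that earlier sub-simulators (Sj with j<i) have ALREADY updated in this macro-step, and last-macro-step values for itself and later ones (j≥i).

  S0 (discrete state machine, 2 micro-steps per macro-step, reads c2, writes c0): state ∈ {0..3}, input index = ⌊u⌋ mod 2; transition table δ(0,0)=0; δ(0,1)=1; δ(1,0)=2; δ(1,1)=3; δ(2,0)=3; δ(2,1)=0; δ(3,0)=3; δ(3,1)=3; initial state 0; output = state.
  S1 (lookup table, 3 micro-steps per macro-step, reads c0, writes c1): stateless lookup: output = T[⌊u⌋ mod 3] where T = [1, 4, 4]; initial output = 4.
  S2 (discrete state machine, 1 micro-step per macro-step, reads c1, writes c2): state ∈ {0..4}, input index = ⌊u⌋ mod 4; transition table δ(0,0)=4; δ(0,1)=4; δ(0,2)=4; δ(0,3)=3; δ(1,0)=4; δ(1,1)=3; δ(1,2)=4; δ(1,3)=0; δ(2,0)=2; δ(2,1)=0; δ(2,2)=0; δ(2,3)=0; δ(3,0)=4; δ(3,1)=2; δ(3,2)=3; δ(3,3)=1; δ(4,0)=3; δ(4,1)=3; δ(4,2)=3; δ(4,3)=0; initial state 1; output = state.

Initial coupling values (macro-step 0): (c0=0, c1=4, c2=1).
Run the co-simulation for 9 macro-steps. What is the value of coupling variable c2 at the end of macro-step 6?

c2 at macro-step 6 = 2

macro 1: S0 reads c2=1 → after 2×micro: 3; S1 reads c0=3 → after 3×micro: 1; S2 reads c1=1 → after 1×micro: 3 ⇒ (c0=3, c1=1, c2=3)
macro 2: S0 reads c2=3 → after 2×micro: 3; S1 reads c0=3 → after 3×micro: 1; S2 reads c1=1 → after 1×micro: 2 ⇒ (c0=3, c1=1, c2=2)
macro 3: S0 reads c2=2 → after 2×micro: 3; S1 reads c0=3 → after 3×micro: 1; S2 reads c1=1 → after 1×micro: 0 ⇒ (c0=3, c1=1, c2=0)
macro 4: S0 reads c2=0 → after 2×micro: 3; S1 reads c0=3 → after 3×micro: 1; S2 reads c1=1 → after 1×micro: 4 ⇒ (c0=3, c1=1, c2=4)
macro 5: S0 reads c2=4 → after 2×micro: 3; S1 reads c0=3 → after 3×micro: 1; S2 reads c1=1 → after 1×micro: 3 ⇒ (c0=3, c1=1, c2=3)
macro 6: S0 reads c2=3 → after 2×micro: 3; S1 reads c0=3 → after 3×micro: 1; S2 reads c1=1 → after 1×micro: 2 ⇒ (c0=3, c1=1, c2=2)
macro 7: S0 reads c2=2 → after 2×micro: 3; S1 reads c0=3 → after 3×micro: 1; S2 reads c1=1 → after 1×micro: 0 ⇒ (c0=3, c1=1, c2=0)
macro 8: S0 reads c2=0 → after 2×micro: 3; S1 reads c0=3 → after 3×micro: 1; S2 reads c1=1 → after 1×micro: 4 ⇒ (c0=3, c1=1, c2=4)
macro 9: S0 reads c2=4 → after 2×micro: 3; S1 reads c0=3 → after 3×micro: 1; S2 reads c1=1 → after 1×micro: 3 ⇒ (c0=3, c1=1, c2=3)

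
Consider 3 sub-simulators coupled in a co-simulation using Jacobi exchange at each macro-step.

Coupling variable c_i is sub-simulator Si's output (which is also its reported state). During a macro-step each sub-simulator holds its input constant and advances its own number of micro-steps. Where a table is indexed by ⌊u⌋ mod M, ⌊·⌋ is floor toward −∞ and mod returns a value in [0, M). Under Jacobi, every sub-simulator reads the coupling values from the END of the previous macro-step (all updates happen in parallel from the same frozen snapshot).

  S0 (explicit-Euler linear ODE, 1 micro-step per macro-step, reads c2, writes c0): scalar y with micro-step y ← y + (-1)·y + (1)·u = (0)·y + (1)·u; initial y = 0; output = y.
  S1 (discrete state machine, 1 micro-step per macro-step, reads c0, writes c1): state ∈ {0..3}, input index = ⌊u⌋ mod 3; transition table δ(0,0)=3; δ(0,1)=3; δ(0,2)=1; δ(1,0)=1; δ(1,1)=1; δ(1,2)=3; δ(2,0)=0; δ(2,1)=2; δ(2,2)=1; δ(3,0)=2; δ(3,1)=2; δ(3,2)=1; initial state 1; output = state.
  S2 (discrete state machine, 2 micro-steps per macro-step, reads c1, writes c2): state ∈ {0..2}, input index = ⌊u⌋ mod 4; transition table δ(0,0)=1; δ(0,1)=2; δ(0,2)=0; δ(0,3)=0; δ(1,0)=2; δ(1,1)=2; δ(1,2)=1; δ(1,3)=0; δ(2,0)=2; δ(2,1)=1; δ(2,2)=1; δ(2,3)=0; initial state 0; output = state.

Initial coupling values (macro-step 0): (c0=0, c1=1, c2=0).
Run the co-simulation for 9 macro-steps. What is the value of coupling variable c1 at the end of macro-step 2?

c1 at macro-step 2 = 1

macro 1: S0 reads c2=0 → after 1×micro: 0; S1 reads c0=0 → after 1×micro: 1; S2 reads c1=1 → after 2×micro: 1 ⇒ (c0=0, c1=1, c2=1)
macro 2: S0 reads c2=1 → after 1×micro: 1; S1 reads c0=0 → after 1×micro: 1; S2 reads c1=1 → after 2×micro: 1 ⇒ (c0=1, c1=1, c2=1)
macro 3: S0 reads c2=1 → after 1×micro: 1; S1 reads c0=1 → after 1×micro: 1; S2 reads c1=1 → after 2×micro: 1 ⇒ (c0=1, c1=1, c2=1)
macro 4: S0 reads c2=1 → after 1×micro: 1; S1 reads c0=1 → after 1×micro: 1; S2 reads c1=1 → after 2×micro: 1 ⇒ (c0=1, c1=1, c2=1)
macro 5: S0 reads c2=1 → after 1×micro: 1; S1 reads c0=1 → after 1×micro: 1; S2 reads c1=1 → after 2×micro: 1 ⇒ (c0=1, c1=1, c2=1)
macro 6: S0 reads c2=1 → after 1×micro: 1; S1 reads c0=1 → after 1×micro: 1; S2 reads c1=1 → after 2×micro: 1 ⇒ (c0=1, c1=1, c2=1)
macro 7: S0 reads c2=1 → after 1×micro: 1; S1 reads c0=1 → after 1×micro: 1; S2 reads c1=1 → after 2×micro: 1 ⇒ (c0=1, c1=1, c2=1)
macro 8: S0 reads c2=1 → after 1×micro: 1; S1 reads c0=1 → after 1×micro: 1; S2 reads c1=1 → after 2×micro: 1 ⇒ (c0=1, c1=1, c2=1)
macro 9: S0 reads c2=1 → after 1×micro: 1; S1 reads c0=1 → after 1×micro: 1; S2 reads c1=1 → after 2×micro: 1 ⇒ (c0=1, c1=1, c2=1)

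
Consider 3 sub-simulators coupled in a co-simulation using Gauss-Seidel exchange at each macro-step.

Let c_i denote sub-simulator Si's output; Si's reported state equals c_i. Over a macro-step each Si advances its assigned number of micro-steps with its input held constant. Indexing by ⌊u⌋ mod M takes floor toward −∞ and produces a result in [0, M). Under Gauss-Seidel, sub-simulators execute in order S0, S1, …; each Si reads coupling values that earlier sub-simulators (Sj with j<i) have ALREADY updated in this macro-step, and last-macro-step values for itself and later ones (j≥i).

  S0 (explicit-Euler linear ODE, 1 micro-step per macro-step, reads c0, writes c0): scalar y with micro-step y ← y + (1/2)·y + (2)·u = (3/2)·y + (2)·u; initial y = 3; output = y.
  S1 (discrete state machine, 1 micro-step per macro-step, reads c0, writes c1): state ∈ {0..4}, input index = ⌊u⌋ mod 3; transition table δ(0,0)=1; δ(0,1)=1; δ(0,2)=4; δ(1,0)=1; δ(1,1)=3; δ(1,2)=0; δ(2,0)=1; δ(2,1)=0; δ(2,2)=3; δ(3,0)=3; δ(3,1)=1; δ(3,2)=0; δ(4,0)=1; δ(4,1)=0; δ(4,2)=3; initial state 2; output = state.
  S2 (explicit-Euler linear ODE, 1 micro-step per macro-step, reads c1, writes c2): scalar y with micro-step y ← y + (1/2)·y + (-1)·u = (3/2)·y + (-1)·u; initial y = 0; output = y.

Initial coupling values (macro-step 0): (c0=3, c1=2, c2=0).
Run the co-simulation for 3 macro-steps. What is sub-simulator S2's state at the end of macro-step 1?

macro 1: S0 reads c0=3 → after 1×micro: 21/2; S1 reads c0=21/2 → after 1×micro: 0; S2 reads c1=0 → after 1×micro: 0 ⇒ (c0=21/2, c1=0, c2=0)
macro 2: S0 reads c0=21/2 → after 1×micro: 147/4; S1 reads c0=147/4 → after 1×micro: 1; S2 reads c1=1 → after 1×micro: -1 ⇒ (c0=147/4, c1=1, c2=-1)
macro 3: S0 reads c0=147/4 → after 1×micro: 1029/8; S1 reads c0=1029/8 → after 1×micro: 0; S2 reads c1=0 → after 1×micro: -3/2 ⇒ (c0=1029/8, c1=0, c2=-3/2)

S2 state at macro-step 1 = 0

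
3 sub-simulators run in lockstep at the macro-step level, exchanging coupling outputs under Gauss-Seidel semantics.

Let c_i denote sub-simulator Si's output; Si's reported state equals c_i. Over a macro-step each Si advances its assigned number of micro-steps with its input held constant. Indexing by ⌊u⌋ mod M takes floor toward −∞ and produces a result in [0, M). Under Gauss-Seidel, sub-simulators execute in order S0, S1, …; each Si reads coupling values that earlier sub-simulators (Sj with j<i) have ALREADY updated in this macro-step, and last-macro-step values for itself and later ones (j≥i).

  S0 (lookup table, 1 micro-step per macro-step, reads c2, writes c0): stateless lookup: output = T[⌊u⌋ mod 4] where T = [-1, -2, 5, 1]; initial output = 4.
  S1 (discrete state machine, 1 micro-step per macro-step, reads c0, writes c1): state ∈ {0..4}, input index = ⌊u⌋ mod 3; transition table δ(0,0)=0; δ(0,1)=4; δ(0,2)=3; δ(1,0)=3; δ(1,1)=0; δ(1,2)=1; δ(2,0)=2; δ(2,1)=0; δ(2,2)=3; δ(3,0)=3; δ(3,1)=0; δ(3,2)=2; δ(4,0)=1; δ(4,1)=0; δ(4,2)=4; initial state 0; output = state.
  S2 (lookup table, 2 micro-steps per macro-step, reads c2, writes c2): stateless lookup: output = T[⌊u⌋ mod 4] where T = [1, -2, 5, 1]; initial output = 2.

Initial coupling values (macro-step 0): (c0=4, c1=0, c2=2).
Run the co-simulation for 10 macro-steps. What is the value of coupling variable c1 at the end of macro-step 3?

c1 at macro-step 3 = 3

macro 1: S0 reads c2=2 → after 1×micro: 5; S1 reads c0=5 → after 1×micro: 3; S2 reads c2=2 → after 2×micro: 5 ⇒ (c0=5, c1=3, c2=5)
macro 2: S0 reads c2=5 → after 1×micro: -2; S1 reads c0=-2 → after 1×micro: 0; S2 reads c2=5 → after 2×micro: -2 ⇒ (c0=-2, c1=0, c2=-2)
macro 3: S0 reads c2=-2 → after 1×micro: 5; S1 reads c0=5 → after 1×micro: 3; S2 reads c2=-2 → after 2×micro: 5 ⇒ (c0=5, c1=3, c2=5)
macro 4: S0 reads c2=5 → after 1×micro: -2; S1 reads c0=-2 → after 1×micro: 0; S2 reads c2=5 → after 2×micro: -2 ⇒ (c0=-2, c1=0, c2=-2)
macro 5: S0 reads c2=-2 → after 1×micro: 5; S1 reads c0=5 → after 1×micro: 3; S2 reads c2=-2 → after 2×micro: 5 ⇒ (c0=5, c1=3, c2=5)
macro 6: S0 reads c2=5 → after 1×micro: -2; S1 reads c0=-2 → after 1×micro: 0; S2 reads c2=5 → after 2×micro: -2 ⇒ (c0=-2, c1=0, c2=-2)
macro 7: S0 reads c2=-2 → after 1×micro: 5; S1 reads c0=5 → after 1×micro: 3; S2 reads c2=-2 → after 2×micro: 5 ⇒ (c0=5, c1=3, c2=5)
macro 8: S0 reads c2=5 → after 1×micro: -2; S1 reads c0=-2 → after 1×micro: 0; S2 reads c2=5 → after 2×micro: -2 ⇒ (c0=-2, c1=0, c2=-2)
macro 9: S0 reads c2=-2 → after 1×micro: 5; S1 reads c0=5 → after 1×micro: 3; S2 reads c2=-2 → after 2×micro: 5 ⇒ (c0=5, c1=3, c2=5)
macro 10: S0 reads c2=5 → after 1×micro: -2; S1 reads c0=-2 → after 1×micro: 0; S2 reads c2=5 → after 2×micro: -2 ⇒ (c0=-2, c1=0, c2=-2)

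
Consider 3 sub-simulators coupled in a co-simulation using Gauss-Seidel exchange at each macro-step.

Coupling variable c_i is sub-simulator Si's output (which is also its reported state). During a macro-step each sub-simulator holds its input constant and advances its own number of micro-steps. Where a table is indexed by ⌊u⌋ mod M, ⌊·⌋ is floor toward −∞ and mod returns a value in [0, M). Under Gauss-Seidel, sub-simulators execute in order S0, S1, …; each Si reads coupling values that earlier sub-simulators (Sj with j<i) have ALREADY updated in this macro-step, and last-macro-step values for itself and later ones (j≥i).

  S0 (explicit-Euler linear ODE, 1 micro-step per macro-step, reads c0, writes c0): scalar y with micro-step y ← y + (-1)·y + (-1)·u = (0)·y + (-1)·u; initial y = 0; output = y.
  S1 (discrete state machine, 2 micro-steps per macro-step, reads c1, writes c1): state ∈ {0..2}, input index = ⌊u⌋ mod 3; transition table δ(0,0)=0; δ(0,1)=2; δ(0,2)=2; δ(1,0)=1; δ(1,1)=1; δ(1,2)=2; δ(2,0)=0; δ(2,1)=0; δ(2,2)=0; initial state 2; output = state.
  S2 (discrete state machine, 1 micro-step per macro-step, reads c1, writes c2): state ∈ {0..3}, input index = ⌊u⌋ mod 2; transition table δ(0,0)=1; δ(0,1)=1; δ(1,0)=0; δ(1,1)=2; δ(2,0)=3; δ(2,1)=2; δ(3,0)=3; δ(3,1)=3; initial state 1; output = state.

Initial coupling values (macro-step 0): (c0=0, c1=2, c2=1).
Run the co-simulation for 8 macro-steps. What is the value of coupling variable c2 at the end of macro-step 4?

c2 at macro-step 4 = 1

macro 1: S0 reads c0=0 → after 1×micro: 0; S1 reads c1=2 → after 2×micro: 2; S2 reads c1=2 → after 1×micro: 0 ⇒ (c0=0, c1=2, c2=0)
macro 2: S0 reads c0=0 → after 1×micro: 0; S1 reads c1=2 → after 2×micro: 2; S2 reads c1=2 → after 1×micro: 1 ⇒ (c0=0, c1=2, c2=1)
macro 3: S0 reads c0=0 → after 1×micro: 0; S1 reads c1=2 → after 2×micro: 2; S2 reads c1=2 → after 1×micro: 0 ⇒ (c0=0, c1=2, c2=0)
macro 4: S0 reads c0=0 → after 1×micro: 0; S1 reads c1=2 → after 2×micro: 2; S2 reads c1=2 → after 1×micro: 1 ⇒ (c0=0, c1=2, c2=1)
macro 5: S0 reads c0=0 → after 1×micro: 0; S1 reads c1=2 → after 2×micro: 2; S2 reads c1=2 → after 1×micro: 0 ⇒ (c0=0, c1=2, c2=0)
macro 6: S0 reads c0=0 → after 1×micro: 0; S1 reads c1=2 → after 2×micro: 2; S2 reads c1=2 → after 1×micro: 1 ⇒ (c0=0, c1=2, c2=1)
macro 7: S0 reads c0=0 → after 1×micro: 0; S1 reads c1=2 → after 2×micro: 2; S2 reads c1=2 → after 1×micro: 0 ⇒ (c0=0, c1=2, c2=0)
macro 8: S0 reads c0=0 → after 1×micro: 0; S1 reads c1=2 → after 2×micro: 2; S2 reads c1=2 → after 1×micro: 1 ⇒ (c0=0, c1=2, c2=1)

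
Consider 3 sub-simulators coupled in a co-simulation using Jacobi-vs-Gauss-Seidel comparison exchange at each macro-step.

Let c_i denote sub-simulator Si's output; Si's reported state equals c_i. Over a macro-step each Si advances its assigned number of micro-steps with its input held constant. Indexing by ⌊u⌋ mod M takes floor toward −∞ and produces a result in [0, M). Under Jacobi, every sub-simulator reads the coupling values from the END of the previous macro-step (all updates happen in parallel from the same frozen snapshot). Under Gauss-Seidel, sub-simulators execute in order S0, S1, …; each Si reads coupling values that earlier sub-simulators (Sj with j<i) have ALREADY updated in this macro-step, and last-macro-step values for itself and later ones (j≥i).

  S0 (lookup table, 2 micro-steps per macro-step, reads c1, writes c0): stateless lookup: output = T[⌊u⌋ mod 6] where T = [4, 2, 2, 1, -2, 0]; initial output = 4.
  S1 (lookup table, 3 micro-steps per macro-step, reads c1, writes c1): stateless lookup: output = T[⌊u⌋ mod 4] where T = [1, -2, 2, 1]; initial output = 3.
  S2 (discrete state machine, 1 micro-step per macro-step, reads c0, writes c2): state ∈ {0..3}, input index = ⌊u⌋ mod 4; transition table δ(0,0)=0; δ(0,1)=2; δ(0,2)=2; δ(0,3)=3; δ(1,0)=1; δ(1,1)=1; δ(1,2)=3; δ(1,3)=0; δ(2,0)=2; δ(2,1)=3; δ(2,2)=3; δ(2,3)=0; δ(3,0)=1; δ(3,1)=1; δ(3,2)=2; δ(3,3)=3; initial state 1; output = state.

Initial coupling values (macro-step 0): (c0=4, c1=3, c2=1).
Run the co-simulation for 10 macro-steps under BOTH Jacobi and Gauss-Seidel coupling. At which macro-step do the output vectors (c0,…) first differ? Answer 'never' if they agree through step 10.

[Jacobi] macro 1: S0 reads c1=3 → after 2×micro: 1; S1 reads c1=3 → after 3×micro: 1; S2 reads c0=4 → after 1×micro: 1 ⇒ (c0=1, c1=1, c2=1)
[Jacobi] macro 2: S0 reads c1=1 → after 2×micro: 2; S1 reads c1=1 → after 3×micro: -2; S2 reads c0=1 → after 1×micro: 1 ⇒ (c0=2, c1=-2, c2=1)
[Jacobi] macro 3: S0 reads c1=-2 → after 2×micro: -2; S1 reads c1=-2 → after 3×micro: 2; S2 reads c0=2 → after 1×micro: 3 ⇒ (c0=-2, c1=2, c2=3)
[Jacobi] macro 4: S0 reads c1=2 → after 2×micro: 2; S1 reads c1=2 → after 3×micro: 2; S2 reads c0=-2 → after 1×micro: 2 ⇒ (c0=2, c1=2, c2=2)
[Jacobi] macro 5: S0 reads c1=2 → after 2×micro: 2; S1 reads c1=2 → after 3×micro: 2; S2 reads c0=2 → after 1×micro: 3 ⇒ (c0=2, c1=2, c2=3)
[Jacobi] macro 6: S0 reads c1=2 → after 2×micro: 2; S1 reads c1=2 → after 3×micro: 2; S2 reads c0=2 → after 1×micro: 2 ⇒ (c0=2, c1=2, c2=2)
[Jacobi] macro 7: S0 reads c1=2 → after 2×micro: 2; S1 reads c1=2 → after 3×micro: 2; S2 reads c0=2 → after 1×micro: 3 ⇒ (c0=2, c1=2, c2=3)
[Jacobi] macro 8: S0 reads c1=2 → after 2×micro: 2; S1 reads c1=2 → after 3×micro: 2; S2 reads c0=2 → after 1×micro: 2 ⇒ (c0=2, c1=2, c2=2)
[Jacobi] macro 9: S0 reads c1=2 → after 2×micro: 2; S1 reads c1=2 → after 3×micro: 2; S2 reads c0=2 → after 1×micro: 3 ⇒ (c0=2, c1=2, c2=3)
[Jacobi] macro 10: S0 reads c1=2 → after 2×micro: 2; S1 reads c1=2 → after 3×micro: 2; S2 reads c0=2 → after 1×micro: 2 ⇒ (c0=2, c1=2, c2=2)
[Gauss-Seidel] macro 1: S0 reads c1=3 → after 2×micro: 1; S1 reads c1=3 → after 3×micro: 1; S2 reads c0=1 → after 1×micro: 1 ⇒ (c0=1, c1=1, c2=1)
[Gauss-Seidel] macro 2: S0 reads c1=1 → after 2×micro: 2; S1 reads c1=1 → after 3×micro: -2; S2 reads c0=2 → after 1×micro: 3 ⇒ (c0=2, c1=-2, c2=3)
[Gauss-Seidel] macro 3: S0 reads c1=-2 → after 2×micro: -2; S1 reads c1=-2 → after 3×micro: 2; S2 reads c0=-2 → after 1×micro: 2 ⇒ (c0=-2, c1=2, c2=2)
[Gauss-Seidel] macro 4: S0 reads c1=2 → after 2×micro: 2; S1 reads c1=2 → after 3×micro: 2; S2 reads c0=2 → after 1×micro: 3 ⇒ (c0=2, c1=2, c2=3)
[Gauss-Seidel] macro 5: S0 reads c1=2 → after 2×micro: 2; S1 reads c1=2 → after 3×micro: 2; S2 reads c0=2 → after 1×micro: 2 ⇒ (c0=2, c1=2, c2=2)
[Gauss-Seidel] macro 6: S0 reads c1=2 → after 2×micro: 2; S1 reads c1=2 → after 3×micro: 2; S2 reads c0=2 → after 1×micro: 3 ⇒ (c0=2, c1=2, c2=3)
[Gauss-Seidel] macro 7: S0 reads c1=2 → after 2×micro: 2; S1 reads c1=2 → after 3×micro: 2; S2 reads c0=2 → after 1×micro: 2 ⇒ (c0=2, c1=2, c2=2)
[Gauss-Seidel] macro 8: S0 reads c1=2 → after 2×micro: 2; S1 reads c1=2 → after 3×micro: 2; S2 reads c0=2 → after 1×micro: 3 ⇒ (c0=2, c1=2, c2=3)
[Gauss-Seidel] macro 9: S0 reads c1=2 → after 2×micro: 2; S1 reads c1=2 → after 3×micro: 2; S2 reads c0=2 → after 1×micro: 2 ⇒ (c0=2, c1=2, c2=2)
[Gauss-Seidel] macro 10: S0 reads c1=2 → after 2×micro: 2; S1 reads c1=2 → after 3×micro: 2; S2 reads c0=2 → after 1×micro: 3 ⇒ (c0=2, c1=2, c2=3)

first divergence at macro-step: 2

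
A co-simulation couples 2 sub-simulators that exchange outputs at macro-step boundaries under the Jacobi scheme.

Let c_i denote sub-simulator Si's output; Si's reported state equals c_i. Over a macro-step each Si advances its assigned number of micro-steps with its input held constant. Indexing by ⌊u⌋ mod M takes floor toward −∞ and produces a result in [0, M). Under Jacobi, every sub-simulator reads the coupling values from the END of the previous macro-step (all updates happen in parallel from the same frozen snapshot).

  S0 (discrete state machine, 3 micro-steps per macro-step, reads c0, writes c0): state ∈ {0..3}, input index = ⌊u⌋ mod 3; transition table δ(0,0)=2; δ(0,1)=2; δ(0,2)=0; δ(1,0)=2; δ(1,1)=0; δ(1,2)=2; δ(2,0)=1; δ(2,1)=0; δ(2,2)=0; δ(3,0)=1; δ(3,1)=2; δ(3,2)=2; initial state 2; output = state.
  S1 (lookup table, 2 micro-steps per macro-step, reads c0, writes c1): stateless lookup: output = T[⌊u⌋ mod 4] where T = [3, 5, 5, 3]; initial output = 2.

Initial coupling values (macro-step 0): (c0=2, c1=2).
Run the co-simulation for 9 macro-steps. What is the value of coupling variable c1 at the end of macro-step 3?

macro 1: S0 reads c0=2 → after 3×micro: 0; S1 reads c0=2 → after 2×micro: 5 ⇒ (c0=0, c1=5)
macro 2: S0 reads c0=0 → after 3×micro: 2; S1 reads c0=0 → after 2×micro: 3 ⇒ (c0=2, c1=3)
macro 3: S0 reads c0=2 → after 3×micro: 0; S1 reads c0=2 → after 2×micro: 5 ⇒ (c0=0, c1=5)
macro 4: S0 reads c0=0 → after 3×micro: 2; S1 reads c0=0 → after 2×micro: 3 ⇒ (c0=2, c1=3)
macro 5: S0 reads c0=2 → after 3×micro: 0; S1 reads c0=2 → after 2×micro: 5 ⇒ (c0=0, c1=5)
macro 6: S0 reads c0=0 → after 3×micro: 2; S1 reads c0=0 → after 2×micro: 3 ⇒ (c0=2, c1=3)
macro 7: S0 reads c0=2 → after 3×micro: 0; S1 reads c0=2 → after 2×micro: 5 ⇒ (c0=0, c1=5)
macro 8: S0 reads c0=0 → after 3×micro: 2; S1 reads c0=0 → after 2×micro: 3 ⇒ (c0=2, c1=3)
macro 9: S0 reads c0=2 → after 3×micro: 0; S1 reads c0=2 → after 2×micro: 5 ⇒ (c0=0, c1=5)

c1 at macro-step 3 = 5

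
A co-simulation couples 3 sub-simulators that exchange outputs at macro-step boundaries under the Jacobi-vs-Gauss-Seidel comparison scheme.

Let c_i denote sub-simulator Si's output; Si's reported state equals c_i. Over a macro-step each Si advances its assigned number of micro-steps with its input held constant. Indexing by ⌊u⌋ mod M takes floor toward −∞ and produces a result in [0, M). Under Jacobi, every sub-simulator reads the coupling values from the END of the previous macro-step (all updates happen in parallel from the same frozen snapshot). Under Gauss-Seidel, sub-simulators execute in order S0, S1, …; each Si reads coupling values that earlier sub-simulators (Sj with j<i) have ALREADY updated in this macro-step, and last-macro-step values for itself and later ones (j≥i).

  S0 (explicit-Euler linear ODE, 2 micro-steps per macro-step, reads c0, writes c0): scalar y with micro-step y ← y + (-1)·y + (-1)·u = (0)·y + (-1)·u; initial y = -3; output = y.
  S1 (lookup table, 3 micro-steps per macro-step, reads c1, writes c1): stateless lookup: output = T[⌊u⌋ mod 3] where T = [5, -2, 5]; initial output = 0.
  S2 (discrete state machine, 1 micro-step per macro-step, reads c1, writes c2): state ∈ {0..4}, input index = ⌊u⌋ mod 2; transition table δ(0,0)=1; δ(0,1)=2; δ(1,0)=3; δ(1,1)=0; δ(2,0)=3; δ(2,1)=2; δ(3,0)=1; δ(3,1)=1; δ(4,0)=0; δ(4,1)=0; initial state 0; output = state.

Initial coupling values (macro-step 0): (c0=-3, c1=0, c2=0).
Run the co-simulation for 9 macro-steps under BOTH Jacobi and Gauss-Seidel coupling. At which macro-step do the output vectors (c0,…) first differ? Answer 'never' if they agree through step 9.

[Jacobi] macro 1: S0 reads c0=-3 → after 2×micro: 3; S1 reads c1=0 → after 3×micro: 5; S2 reads c1=0 → after 1×micro: 1 ⇒ (c0=3, c1=5, c2=1)
[Jacobi] macro 2: S0 reads c0=3 → after 2×micro: -3; S1 reads c1=5 → after 3×micro: 5; S2 reads c1=5 → after 1×micro: 0 ⇒ (c0=-3, c1=5, c2=0)
[Jacobi] macro 3: S0 reads c0=-3 → after 2×micro: 3; S1 reads c1=5 → after 3×micro: 5; S2 reads c1=5 → after 1×micro: 2 ⇒ (c0=3, c1=5, c2=2)
[Jacobi] macro 4: S0 reads c0=3 → after 2×micro: -3; S1 reads c1=5 → after 3×micro: 5; S2 reads c1=5 → after 1×micro: 2 ⇒ (c0=-3, c1=5, c2=2)
[Jacobi] macro 5: S0 reads c0=-3 → after 2×micro: 3; S1 reads c1=5 → after 3×micro: 5; S2 reads c1=5 → after 1×micro: 2 ⇒ (c0=3, c1=5, c2=2)
[Jacobi] macro 6: S0 reads c0=3 → after 2×micro: -3; S1 reads c1=5 → after 3×micro: 5; S2 reads c1=5 → after 1×micro: 2 ⇒ (c0=-3, c1=5, c2=2)
[Jacobi] macro 7: S0 reads c0=-3 → after 2×micro: 3; S1 reads c1=5 → after 3×micro: 5; S2 reads c1=5 → after 1×micro: 2 ⇒ (c0=3, c1=5, c2=2)
[Jacobi] macro 8: S0 reads c0=3 → after 2×micro: -3; S1 reads c1=5 → after 3×micro: 5; S2 reads c1=5 → after 1×micro: 2 ⇒ (c0=-3, c1=5, c2=2)
[Jacobi] macro 9: S0 reads c0=-3 → after 2×micro: 3; S1 reads c1=5 → after 3×micro: 5; S2 reads c1=5 → after 1×micro: 2 ⇒ (c0=3, c1=5, c2=2)
[Gauss-Seidel] macro 1: S0 reads c0=-3 → after 2×micro: 3; S1 reads c1=0 → after 3×micro: 5; S2 reads c1=5 → after 1×micro: 2 ⇒ (c0=3, c1=5, c2=2)
[Gauss-Seidel] macro 2: S0 reads c0=3 → after 2×micro: -3; S1 reads c1=5 → after 3×micro: 5; S2 reads c1=5 → after 1×micro: 2 ⇒ (c0=-3, c1=5, c2=2)
[Gauss-Seidel] macro 3: S0 reads c0=-3 → after 2×micro: 3; S1 reads c1=5 → after 3×micro: 5; S2 reads c1=5 → after 1×micro: 2 ⇒ (c0=3, c1=5, c2=2)
[Gauss-Seidel] macro 4: S0 reads c0=3 → after 2×micro: -3; S1 reads c1=5 → after 3×micro: 5; S2 reads c1=5 → after 1×micro: 2 ⇒ (c0=-3, c1=5, c2=2)
[Gauss-Seidel] macro 5: S0 reads c0=-3 → after 2×micro: 3; S1 reads c1=5 → after 3×micro: 5; S2 reads c1=5 → after 1×micro: 2 ⇒ (c0=3, c1=5, c2=2)
[Gauss-Seidel] macro 6: S0 reads c0=3 → after 2×micro: -3; S1 reads c1=5 → after 3×micro: 5; S2 reads c1=5 → after 1×micro: 2 ⇒ (c0=-3, c1=5, c2=2)
[Gauss-Seidel] macro 7: S0 reads c0=-3 → after 2×micro: 3; S1 reads c1=5 → after 3×micro: 5; S2 reads c1=5 → after 1×micro: 2 ⇒ (c0=3, c1=5, c2=2)
[Gauss-Seidel] macro 8: S0 reads c0=3 → after 2×micro: -3; S1 reads c1=5 → after 3×micro: 5; S2 reads c1=5 → after 1×micro: 2 ⇒ (c0=-3, c1=5, c2=2)
[Gauss-Seidel] macro 9: S0 reads c0=-3 → after 2×micro: 3; S1 reads c1=5 → after 3×micro: 5; S2 reads c1=5 → after 1×micro: 2 ⇒ (c0=3, c1=5, c2=2)

first divergence at macro-step: 1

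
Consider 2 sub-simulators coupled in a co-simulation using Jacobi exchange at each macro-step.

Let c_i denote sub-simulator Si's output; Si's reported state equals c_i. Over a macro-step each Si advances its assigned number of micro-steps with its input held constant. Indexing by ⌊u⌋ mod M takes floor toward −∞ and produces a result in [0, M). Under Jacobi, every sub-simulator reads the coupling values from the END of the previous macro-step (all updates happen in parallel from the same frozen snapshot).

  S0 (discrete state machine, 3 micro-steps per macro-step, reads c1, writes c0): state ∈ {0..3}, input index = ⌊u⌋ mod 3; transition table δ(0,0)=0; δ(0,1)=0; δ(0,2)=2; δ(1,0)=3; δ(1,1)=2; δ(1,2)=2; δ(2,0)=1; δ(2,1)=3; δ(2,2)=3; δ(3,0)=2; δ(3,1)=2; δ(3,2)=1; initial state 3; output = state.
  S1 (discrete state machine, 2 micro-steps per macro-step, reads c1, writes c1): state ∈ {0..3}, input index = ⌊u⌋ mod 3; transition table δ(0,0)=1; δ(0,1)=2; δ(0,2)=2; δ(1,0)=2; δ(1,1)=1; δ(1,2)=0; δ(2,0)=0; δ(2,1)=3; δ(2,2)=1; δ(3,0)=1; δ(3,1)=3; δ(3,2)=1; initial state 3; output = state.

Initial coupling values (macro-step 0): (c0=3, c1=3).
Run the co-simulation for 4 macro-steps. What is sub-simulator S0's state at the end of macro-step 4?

macro 1: S0 reads c1=3 → after 3×micro: 3; S1 reads c1=3 → after 2×micro: 2 ⇒ (c0=3, c1=2)
macro 2: S0 reads c1=2 → after 3×micro: 3; S1 reads c1=2 → after 2×micro: 0 ⇒ (c0=3, c1=0)
macro 3: S0 reads c1=0 → after 3×micro: 3; S1 reads c1=0 → after 2×micro: 2 ⇒ (c0=3, c1=2)
macro 4: S0 reads c1=2 → after 3×micro: 3; S1 reads c1=2 → after 2×micro: 0 ⇒ (c0=3, c1=0)

S0 state at macro-step 4 = 3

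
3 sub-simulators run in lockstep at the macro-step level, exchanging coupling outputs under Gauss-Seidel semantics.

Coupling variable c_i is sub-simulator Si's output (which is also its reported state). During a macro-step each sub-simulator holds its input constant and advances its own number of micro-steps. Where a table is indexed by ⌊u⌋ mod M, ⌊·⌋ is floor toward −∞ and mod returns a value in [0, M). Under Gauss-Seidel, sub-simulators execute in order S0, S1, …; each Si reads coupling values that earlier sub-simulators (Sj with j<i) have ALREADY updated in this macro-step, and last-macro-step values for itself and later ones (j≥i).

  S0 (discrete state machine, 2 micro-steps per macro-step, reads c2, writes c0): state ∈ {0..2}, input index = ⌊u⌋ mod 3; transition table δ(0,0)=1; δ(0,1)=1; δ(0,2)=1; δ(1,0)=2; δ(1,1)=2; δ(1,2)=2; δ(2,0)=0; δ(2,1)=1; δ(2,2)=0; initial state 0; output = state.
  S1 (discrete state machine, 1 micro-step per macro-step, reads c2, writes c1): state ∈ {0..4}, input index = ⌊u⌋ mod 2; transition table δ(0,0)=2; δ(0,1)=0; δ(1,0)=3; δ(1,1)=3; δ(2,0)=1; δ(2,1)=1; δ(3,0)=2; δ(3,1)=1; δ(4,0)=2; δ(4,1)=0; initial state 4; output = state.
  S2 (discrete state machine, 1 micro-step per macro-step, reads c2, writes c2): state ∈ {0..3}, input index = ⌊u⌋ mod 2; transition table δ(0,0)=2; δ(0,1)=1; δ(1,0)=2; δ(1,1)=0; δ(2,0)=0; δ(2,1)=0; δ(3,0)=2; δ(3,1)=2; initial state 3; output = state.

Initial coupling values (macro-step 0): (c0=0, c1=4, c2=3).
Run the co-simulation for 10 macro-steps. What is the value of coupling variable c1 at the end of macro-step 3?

macro 1: S0 reads c2=3 → after 2×micro: 2; S1 reads c2=3 → after 1×micro: 0; S2 reads c2=3 → after 1×micro: 2 ⇒ (c0=2, c1=0, c2=2)
macro 2: S0 reads c2=2 → after 2×micro: 1; S1 reads c2=2 → after 1×micro: 2; S2 reads c2=2 → after 1×micro: 0 ⇒ (c0=1, c1=2, c2=0)
macro 3: S0 reads c2=0 → after 2×micro: 0; S1 reads c2=0 → after 1×micro: 1; S2 reads c2=0 → after 1×micro: 2 ⇒ (c0=0, c1=1, c2=2)
macro 4: S0 reads c2=2 → after 2×micro: 2; S1 reads c2=2 → after 1×micro: 3; S2 reads c2=2 → after 1×micro: 0 ⇒ (c0=2, c1=3, c2=0)
macro 5: S0 reads c2=0 → after 2×micro: 1; S1 reads c2=0 → after 1×micro: 2; S2 reads c2=0 → after 1×micro: 2 ⇒ (c0=1, c1=2, c2=2)
macro 6: S0 reads c2=2 → after 2×micro: 0; S1 reads c2=2 → after 1×micro: 1; S2 reads c2=2 → after 1×micro: 0 ⇒ (c0=0, c1=1, c2=0)
macro 7: S0 reads c2=0 → after 2×micro: 2; S1 reads c2=0 → after 1×micro: 3; S2 reads c2=0 → after 1×micro: 2 ⇒ (c0=2, c1=3, c2=2)
macro 8: S0 reads c2=2 → after 2×micro: 1; S1 reads c2=2 → after 1×micro: 2; S2 reads c2=2 → after 1×micro: 0 ⇒ (c0=1, c1=2, c2=0)
macro 9: S0 reads c2=0 → after 2×micro: 0; S1 reads c2=0 → after 1×micro: 1; S2 reads c2=0 → after 1×micro: 2 ⇒ (c0=0, c1=1, c2=2)
macro 10: S0 reads c2=2 → after 2×micro: 2; S1 reads c2=2 → after 1×micro: 3; S2 reads c2=2 → after 1×micro: 0 ⇒ (c0=2, c1=3, c2=0)

c1 at macro-step 3 = 1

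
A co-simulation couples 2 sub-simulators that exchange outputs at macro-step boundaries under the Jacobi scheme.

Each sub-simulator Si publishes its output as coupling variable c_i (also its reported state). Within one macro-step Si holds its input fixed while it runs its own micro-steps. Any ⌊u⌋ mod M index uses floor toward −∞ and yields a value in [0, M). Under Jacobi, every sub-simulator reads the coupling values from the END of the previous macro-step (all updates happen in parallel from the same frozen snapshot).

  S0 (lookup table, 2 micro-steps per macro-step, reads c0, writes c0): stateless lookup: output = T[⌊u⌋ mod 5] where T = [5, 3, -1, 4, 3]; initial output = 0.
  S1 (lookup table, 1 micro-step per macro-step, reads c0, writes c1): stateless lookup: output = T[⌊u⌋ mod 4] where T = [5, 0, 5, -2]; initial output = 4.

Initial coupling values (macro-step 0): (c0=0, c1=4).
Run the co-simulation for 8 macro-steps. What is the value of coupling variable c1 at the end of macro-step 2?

macro 1: S0 reads c0=0 → after 2×micro: 5; S1 reads c0=0 → after 1×micro: 5 ⇒ (c0=5, c1=5)
macro 2: S0 reads c0=5 → after 2×micro: 5; S1 reads c0=5 → after 1×micro: 0 ⇒ (c0=5, c1=0)
macro 3: S0 reads c0=5 → after 2×micro: 5; S1 reads c0=5 → after 1×micro: 0 ⇒ (c0=5, c1=0)
macro 4: S0 reads c0=5 → after 2×micro: 5; S1 reads c0=5 → after 1×micro: 0 ⇒ (c0=5, c1=0)
macro 5: S0 reads c0=5 → after 2×micro: 5; S1 reads c0=5 → after 1×micro: 0 ⇒ (c0=5, c1=0)
macro 6: S0 reads c0=5 → after 2×micro: 5; S1 reads c0=5 → after 1×micro: 0 ⇒ (c0=5, c1=0)
macro 7: S0 reads c0=5 → after 2×micro: 5; S1 reads c0=5 → after 1×micro: 0 ⇒ (c0=5, c1=0)
macro 8: S0 reads c0=5 → after 2×micro: 5; S1 reads c0=5 → after 1×micro: 0 ⇒ (c0=5, c1=0)

c1 at macro-step 2 = 0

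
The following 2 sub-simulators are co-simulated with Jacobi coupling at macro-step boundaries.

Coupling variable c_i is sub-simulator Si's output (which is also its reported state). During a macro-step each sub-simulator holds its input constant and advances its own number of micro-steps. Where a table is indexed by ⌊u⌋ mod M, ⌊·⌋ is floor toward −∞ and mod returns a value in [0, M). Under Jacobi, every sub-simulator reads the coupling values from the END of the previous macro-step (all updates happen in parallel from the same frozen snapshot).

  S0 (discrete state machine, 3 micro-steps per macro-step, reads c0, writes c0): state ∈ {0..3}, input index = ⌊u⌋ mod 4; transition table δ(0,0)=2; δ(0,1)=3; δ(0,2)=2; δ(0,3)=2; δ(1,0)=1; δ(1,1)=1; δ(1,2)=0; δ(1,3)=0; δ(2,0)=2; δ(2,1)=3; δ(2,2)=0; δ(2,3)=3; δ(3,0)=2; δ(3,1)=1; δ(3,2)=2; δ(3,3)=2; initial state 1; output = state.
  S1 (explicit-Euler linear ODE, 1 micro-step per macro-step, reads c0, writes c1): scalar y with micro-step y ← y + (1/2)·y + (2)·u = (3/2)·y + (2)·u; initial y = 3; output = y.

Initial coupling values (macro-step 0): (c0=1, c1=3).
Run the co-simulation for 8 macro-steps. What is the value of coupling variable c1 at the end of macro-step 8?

c1 at macro-step 8 = 44903/256

macro 1: S0 reads c0=1 → after 3×micro: 1; S1 reads c0=1 → after 1×micro: 13/2 ⇒ (c0=1, c1=13/2)
macro 2: S0 reads c0=1 → after 3×micro: 1; S1 reads c0=1 → after 1×micro: 47/4 ⇒ (c0=1, c1=47/4)
macro 3: S0 reads c0=1 → after 3×micro: 1; S1 reads c0=1 → after 1×micro: 157/8 ⇒ (c0=1, c1=157/8)
macro 4: S0 reads c0=1 → after 3×micro: 1; S1 reads c0=1 → after 1×micro: 503/16 ⇒ (c0=1, c1=503/16)
macro 5: S0 reads c0=1 → after 3×micro: 1; S1 reads c0=1 → after 1×micro: 1573/32 ⇒ (c0=1, c1=1573/32)
macro 6: S0 reads c0=1 → after 3×micro: 1; S1 reads c0=1 → after 1×micro: 4847/64 ⇒ (c0=1, c1=4847/64)
macro 7: S0 reads c0=1 → after 3×micro: 1; S1 reads c0=1 → after 1×micro: 14797/128 ⇒ (c0=1, c1=14797/128)
macro 8: S0 reads c0=1 → after 3×micro: 1; S1 reads c0=1 → after 1×micro: 44903/256 ⇒ (c0=1, c1=44903/256)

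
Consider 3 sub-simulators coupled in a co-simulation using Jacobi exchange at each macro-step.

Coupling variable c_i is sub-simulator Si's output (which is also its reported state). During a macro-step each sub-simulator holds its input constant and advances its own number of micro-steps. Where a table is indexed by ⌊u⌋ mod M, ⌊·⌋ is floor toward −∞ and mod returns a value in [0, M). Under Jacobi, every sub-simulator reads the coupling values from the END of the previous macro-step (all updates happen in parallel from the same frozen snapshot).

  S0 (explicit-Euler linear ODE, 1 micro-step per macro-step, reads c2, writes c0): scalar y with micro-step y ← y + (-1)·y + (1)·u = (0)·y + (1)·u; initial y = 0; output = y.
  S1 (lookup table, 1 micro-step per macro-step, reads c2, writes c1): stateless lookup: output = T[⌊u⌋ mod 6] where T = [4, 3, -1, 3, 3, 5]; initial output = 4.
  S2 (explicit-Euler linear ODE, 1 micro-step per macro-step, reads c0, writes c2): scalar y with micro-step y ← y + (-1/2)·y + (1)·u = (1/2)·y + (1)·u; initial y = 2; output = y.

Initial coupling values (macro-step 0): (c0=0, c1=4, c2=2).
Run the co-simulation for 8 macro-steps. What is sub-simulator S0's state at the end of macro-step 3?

S0 state at macro-step 3 = 5/2

macro 1: S0 reads c2=2 → after 1×micro: 2; S1 reads c2=2 → after 1×micro: -1; S2 reads c0=0 → after 1×micro: 1 ⇒ (c0=2, c1=-1, c2=1)
macro 2: S0 reads c2=1 → after 1×micro: 1; S1 reads c2=1 → after 1×micro: 3; S2 reads c0=2 → after 1×micro: 5/2 ⇒ (c0=1, c1=3, c2=5/2)
macro 3: S0 reads c2=5/2 → after 1×micro: 5/2; S1 reads c2=5/2 → after 1×micro: -1; S2 reads c0=1 → after 1×micro: 9/4 ⇒ (c0=5/2, c1=-1, c2=9/4)
macro 4: S0 reads c2=9/4 → after 1×micro: 9/4; S1 reads c2=9/4 → after 1×micro: -1; S2 reads c0=5/2 → after 1×micro: 29/8 ⇒ (c0=9/4, c1=-1, c2=29/8)
macro 5: S0 reads c2=29/8 → after 1×micro: 29/8; S1 reads c2=29/8 → after 1×micro: 3; S2 reads c0=9/4 → after 1×micro: 65/16 ⇒ (c0=29/8, c1=3, c2=65/16)
macro 6: S0 reads c2=65/16 → after 1×micro: 65/16; S1 reads c2=65/16 → after 1×micro: 3; S2 reads c0=29/8 → after 1×micro: 181/32 ⇒ (c0=65/16, c1=3, c2=181/32)
macro 7: S0 reads c2=181/32 → after 1×micro: 181/32; S1 reads c2=181/32 → after 1×micro: 5; S2 reads c0=65/16 → after 1×micro: 441/64 ⇒ (c0=181/32, c1=5, c2=441/64)
macro 8: S0 reads c2=441/64 → after 1×micro: 441/64; S1 reads c2=441/64 → after 1×micro: 4; S2 reads c0=181/32 → after 1×micro: 1165/128 ⇒ (c0=441/64, c1=4, c2=1165/128)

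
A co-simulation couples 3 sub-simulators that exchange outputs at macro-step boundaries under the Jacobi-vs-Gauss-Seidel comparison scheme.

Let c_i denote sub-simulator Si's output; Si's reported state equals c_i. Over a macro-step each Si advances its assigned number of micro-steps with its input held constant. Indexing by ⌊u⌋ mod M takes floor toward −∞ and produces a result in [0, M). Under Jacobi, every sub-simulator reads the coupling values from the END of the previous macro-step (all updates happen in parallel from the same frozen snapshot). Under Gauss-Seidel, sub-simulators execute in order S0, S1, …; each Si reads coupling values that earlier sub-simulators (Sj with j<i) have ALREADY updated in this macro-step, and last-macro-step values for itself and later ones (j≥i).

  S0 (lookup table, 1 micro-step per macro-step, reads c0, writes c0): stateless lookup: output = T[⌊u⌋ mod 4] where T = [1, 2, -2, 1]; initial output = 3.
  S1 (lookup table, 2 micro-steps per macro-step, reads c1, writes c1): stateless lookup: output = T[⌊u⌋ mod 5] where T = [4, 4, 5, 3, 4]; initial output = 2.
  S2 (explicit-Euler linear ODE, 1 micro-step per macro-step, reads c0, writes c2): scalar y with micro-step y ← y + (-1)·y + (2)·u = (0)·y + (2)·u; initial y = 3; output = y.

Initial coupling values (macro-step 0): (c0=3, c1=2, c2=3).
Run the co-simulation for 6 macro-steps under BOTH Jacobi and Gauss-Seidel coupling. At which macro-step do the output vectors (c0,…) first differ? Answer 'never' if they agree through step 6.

first divergence at macro-step: 1

[Jacobi] macro 1: S0 reads c0=3 → after 1×micro: 1; S1 reads c1=2 → after 2×micro: 5; S2 reads c0=3 → after 1×micro: 6 ⇒ (c0=1, c1=5, c2=6)
[Jacobi] macro 2: S0 reads c0=1 → after 1×micro: 2; S1 reads c1=5 → after 2×micro: 4; S2 reads c0=1 → after 1×micro: 2 ⇒ (c0=2, c1=4, c2=2)
[Jacobi] macro 3: S0 reads c0=2 → after 1×micro: -2; S1 reads c1=4 → after 2×micro: 4; S2 reads c0=2 → after 1×micro: 4 ⇒ (c0=-2, c1=4, c2=4)
[Jacobi] macro 4: S0 reads c0=-2 → after 1×micro: -2; S1 reads c1=4 → after 2×micro: 4; S2 reads c0=-2 → after 1×micro: -4 ⇒ (c0=-2, c1=4, c2=-4)
[Jacobi] macro 5: S0 reads c0=-2 → after 1×micro: -2; S1 reads c1=4 → after 2×micro: 4; S2 reads c0=-2 → after 1×micro: -4 ⇒ (c0=-2, c1=4, c2=-4)
[Jacobi] macro 6: S0 reads c0=-2 → after 1×micro: -2; S1 reads c1=4 → after 2×micro: 4; S2 reads c0=-2 → after 1×micro: -4 ⇒ (c0=-2, c1=4, c2=-4)
[Gauss-Seidel] macro 1: S0 reads c0=3 → after 1×micro: 1; S1 reads c1=2 → after 2×micro: 5; S2 reads c0=1 → after 1×micro: 2 ⇒ (c0=1, c1=5, c2=2)
[Gauss-Seidel] macro 2: S0 reads c0=1 → after 1×micro: 2; S1 reads c1=5 → after 2×micro: 4; S2 reads c0=2 → after 1×micro: 4 ⇒ (c0=2, c1=4, c2=4)
[Gauss-Seidel] macro 3: S0 reads c0=2 → after 1×micro: -2; S1 reads c1=4 → after 2×micro: 4; S2 reads c0=-2 → after 1×micro: -4 ⇒ (c0=-2, c1=4, c2=-4)
[Gauss-Seidel] macro 4: S0 reads c0=-2 → after 1×micro: -2; S1 reads c1=4 → after 2×micro: 4; S2 reads c0=-2 → after 1×micro: -4 ⇒ (c0=-2, c1=4, c2=-4)
[Gauss-Seidel] macro 5: S0 reads c0=-2 → after 1×micro: -2; S1 reads c1=4 → after 2×micro: 4; S2 reads c0=-2 → after 1×micro: -4 ⇒ (c0=-2, c1=4, c2=-4)
[Gauss-Seidel] macro 6: S0 reads c0=-2 → after 1×micro: -2; S1 reads c1=4 → after 2×micro: 4; S2 reads c0=-2 → after 1×micro: -4 ⇒ (c0=-2, c1=4, c2=-4)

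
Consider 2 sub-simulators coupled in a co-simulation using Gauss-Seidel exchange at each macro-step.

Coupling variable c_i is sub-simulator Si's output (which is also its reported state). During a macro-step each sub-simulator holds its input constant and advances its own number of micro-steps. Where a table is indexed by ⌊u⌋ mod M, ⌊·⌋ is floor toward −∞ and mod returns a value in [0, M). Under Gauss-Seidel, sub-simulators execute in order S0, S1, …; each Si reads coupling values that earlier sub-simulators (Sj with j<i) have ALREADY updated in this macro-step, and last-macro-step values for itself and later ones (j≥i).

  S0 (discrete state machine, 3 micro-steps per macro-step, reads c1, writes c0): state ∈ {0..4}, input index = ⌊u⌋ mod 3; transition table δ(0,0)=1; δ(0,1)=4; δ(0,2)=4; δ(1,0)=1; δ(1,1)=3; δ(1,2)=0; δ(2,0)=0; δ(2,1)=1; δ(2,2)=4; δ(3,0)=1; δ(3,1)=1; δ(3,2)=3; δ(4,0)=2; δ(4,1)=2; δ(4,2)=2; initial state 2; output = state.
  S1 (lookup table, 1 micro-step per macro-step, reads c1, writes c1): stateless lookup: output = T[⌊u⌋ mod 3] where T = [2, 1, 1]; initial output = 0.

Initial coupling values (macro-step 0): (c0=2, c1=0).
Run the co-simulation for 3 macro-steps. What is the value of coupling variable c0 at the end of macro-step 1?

c0 at macro-step 1 = 1

macro 1: S0 reads c1=0 → after 3×micro: 1; S1 reads c1=0 → after 1×micro: 2 ⇒ (c0=1, c1=2)
macro 2: S0 reads c1=2 → after 3×micro: 2; S1 reads c1=2 → after 1×micro: 1 ⇒ (c0=2, c1=1)
macro 3: S0 reads c1=1 → after 3×micro: 1; S1 reads c1=1 → after 1×micro: 1 ⇒ (c0=1, c1=1)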